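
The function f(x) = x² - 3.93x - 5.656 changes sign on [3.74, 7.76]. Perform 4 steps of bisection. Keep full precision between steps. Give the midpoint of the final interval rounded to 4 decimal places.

f(3.740000) = -6.366600, f(7.760000) = 24.064800 (opposite signs)
step 1: m = 5.750000, f(m) = 4.809000 > 0 → root in [3.740000, 5.750000]
step 2: m = 4.745000, f(m) = -1.788825 < 0 → root in [4.745000, 5.750000]
step 3: m = 5.247500, f(m) = 1.257581 > 0 → root in [4.745000, 5.247500]
step 4: m = 4.996250, f(m) = -0.328748 < 0 → root in [4.996250, 5.247500]
Midpoint of [4.996250, 5.247500] = 5.121875

5.1219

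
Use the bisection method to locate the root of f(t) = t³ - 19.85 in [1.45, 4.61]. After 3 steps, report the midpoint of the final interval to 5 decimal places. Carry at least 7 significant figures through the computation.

f(1.450000) = -16.801375, f(4.610000) = 78.122181 (opposite signs)
step 1: m = 3.030000, f(m) = 7.968127 > 0 → root in [1.450000, 3.030000]
step 2: m = 2.240000, f(m) = -8.610576 < 0 → root in [2.240000, 3.030000]
step 3: m = 2.635000, f(m) = -1.554602 < 0 → root in [2.635000, 3.030000]
Midpoint of [2.635000, 3.030000] = 2.832500

2.83250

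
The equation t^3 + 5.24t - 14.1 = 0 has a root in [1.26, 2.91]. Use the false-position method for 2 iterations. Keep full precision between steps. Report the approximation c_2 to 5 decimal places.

1.65928

f(1.260000) = -5.497224, f(2.910000) = 25.790571
step 1: c = 1.549903, f(c) = -2.255335 < 0 → new bracket [1.549903, 2.910000]
step 2: c = 1.659276, f(c) = -0.837078 < 0 → new bracket [1.659276, 2.910000]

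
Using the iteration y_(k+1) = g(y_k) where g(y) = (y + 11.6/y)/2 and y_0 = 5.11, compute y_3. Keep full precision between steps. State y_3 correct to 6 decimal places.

y_1 = g(5.110000) = 3.690029
y_2 = g(3.690029) = 3.416818
y_3 = g(3.416818) = 3.405895

3.405895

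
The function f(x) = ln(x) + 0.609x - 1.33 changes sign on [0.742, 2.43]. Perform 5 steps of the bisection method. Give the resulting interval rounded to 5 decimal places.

f(0.742000) = -1.176528, f(2.430000) = 1.037761 (opposite signs)
step 1: m = 1.586000, f(m) = 0.097089 > 0 → root in [0.742000, 1.586000]
step 2: m = 1.164000, f(m) = -0.469262 < 0 → root in [1.164000, 1.586000]
step 3: m = 1.375000, f(m) = -0.174171 < 0 → root in [1.375000, 1.586000]
step 4: m = 1.480500, f(m) = -0.035996 < 0 → root in [1.480500, 1.586000]
step 5: m = 1.533250, f(m) = 0.031139 > 0 → root in [1.480500, 1.533250]

[1.48050, 1.53325]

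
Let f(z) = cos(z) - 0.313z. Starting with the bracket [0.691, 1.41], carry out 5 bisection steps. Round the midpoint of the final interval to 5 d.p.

f(0.691000) = 0.554326, f(1.410000) = -0.281226 (opposite signs)
step 1: m = 1.050500, f(m) = 0.168331 > 0 → root in [1.050500, 1.410000]
step 2: m = 1.230250, f(m) = -0.051066 < 0 → root in [1.050500, 1.230250]
step 3: m = 1.140375, f(m) = 0.060316 > 0 → root in [1.140375, 1.230250]
step 4: m = 1.185312, f(m) = 0.005005 > 0 → root in [1.185312, 1.230250]
step 5: m = 1.207781, f(m) = -0.022941 < 0 → root in [1.185312, 1.207781]
Midpoint of [1.185312, 1.207781] = 1.196547

1.19655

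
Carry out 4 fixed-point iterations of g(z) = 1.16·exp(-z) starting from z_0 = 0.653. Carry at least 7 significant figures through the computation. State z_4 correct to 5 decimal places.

z_1 = g(0.653000) = 0.603759
z_2 = g(0.603759) = 0.634233
z_3 = g(0.634233) = 0.615197
z_4 = g(0.615197) = 0.627020

0.62702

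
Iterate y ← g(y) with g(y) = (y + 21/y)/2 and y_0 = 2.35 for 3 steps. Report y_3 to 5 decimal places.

4.58364

y_1 = g(2.350000) = 5.643085
y_2 = g(5.643085) = 4.682227
y_3 = g(4.682227) = 4.583636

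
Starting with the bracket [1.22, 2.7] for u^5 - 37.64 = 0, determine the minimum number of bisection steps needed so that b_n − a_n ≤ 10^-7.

Initial width b − a = 2.7 − 1.22 = 1.480000.
After n steps the width is (b−a)/2^n; need (b−a)/2^n ≤ 10^-7.
So n ≥ log₂(1.480000/10^-7) = log₂(14800000.0000) ≈ 23.8191.
Hence n = 24.

24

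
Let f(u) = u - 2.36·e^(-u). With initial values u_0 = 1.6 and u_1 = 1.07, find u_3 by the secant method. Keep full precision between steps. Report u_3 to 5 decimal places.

0.93128

Secant update: u_(k+1) = u_k − f(u_k)·(u_k − u_(k-1))/(f(u_k) − f(u_(k-1))).
f(u_0) = 1.123524, f(u_1) = 0.260500
u_2 = 1.070000 - (0.260500)·(1.070000 - 1.600000)/(0.260500 - (1.123524)) = 0.910022; f(u_2) = -0.039914
u_3 = 0.910022 - (-0.039914)·(0.910022 - 1.070000)/(-0.039914 - (0.260500)) = 0.931277; f(u_3) = 0.001319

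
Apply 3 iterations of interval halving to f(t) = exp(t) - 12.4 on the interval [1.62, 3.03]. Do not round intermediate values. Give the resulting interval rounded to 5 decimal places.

f(1.620000) = -7.346910, f(3.030000) = 8.297233 (opposite signs)
step 1: m = 2.325000, f(m) = -2.173320 < 0 → root in [2.325000, 3.030000]
step 2: m = 2.677500, f(m) = 2.148676 > 0 → root in [2.325000, 2.677500]
step 3: m = 2.501250, f(m) = -0.202268 < 0 → root in [2.501250, 2.677500]

[2.50125, 2.67750]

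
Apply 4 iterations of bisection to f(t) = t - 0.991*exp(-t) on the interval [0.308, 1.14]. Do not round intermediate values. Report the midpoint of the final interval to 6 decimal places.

f(0.308000) = -0.420301, f(1.140000) = 0.823059 (opposite signs)
step 1: m = 0.724000, f(m) = 0.243554 > 0 → root in [0.308000, 0.724000]
step 2: m = 0.516000, f(m) = -0.075531 < 0 → root in [0.516000, 0.724000]
step 3: m = 0.620000, f(m) = 0.086897 > 0 → root in [0.516000, 0.620000]
step 4: m = 0.568000, f(m) = 0.006442 > 0 → root in [0.516000, 0.568000]
Midpoint of [0.516000, 0.568000] = 0.542000

0.542000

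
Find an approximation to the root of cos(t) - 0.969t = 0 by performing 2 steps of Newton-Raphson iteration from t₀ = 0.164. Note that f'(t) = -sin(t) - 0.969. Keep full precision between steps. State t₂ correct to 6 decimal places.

0.756802

Newton update: t ← t − f(t)/f'(t).
t_0 = 0.164000: f = 0.827666, f' = -1.132266 → t_1 = 0.164000 - (0.827666)/(-1.132266) = 0.894982
t_1 = 0.894982: f = -0.241705, f' = -1.749198 → t_2 = 0.894982 - (-0.241705)/(-1.749198) = 0.756802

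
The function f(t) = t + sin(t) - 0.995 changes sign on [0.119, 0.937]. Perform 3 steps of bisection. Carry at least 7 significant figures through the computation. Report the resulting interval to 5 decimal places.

f(0.119000) = -0.757281, f(0.937000) = 0.747785 (opposite signs)
step 1: m = 0.528000, f(m) = 0.036807 > 0 → root in [0.119000, 0.528000]
step 2: m = 0.323500, f(m) = -0.353613 < 0 → root in [0.323500, 0.528000]
step 3: m = 0.425750, f(m) = -0.156246 < 0 → root in [0.425750, 0.528000]

[0.42575, 0.52800]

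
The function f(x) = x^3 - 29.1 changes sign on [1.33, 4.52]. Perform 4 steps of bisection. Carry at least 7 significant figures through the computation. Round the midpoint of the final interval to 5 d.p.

3.02469

f(1.330000) = -26.747363, f(4.520000) = 63.245408 (opposite signs)
step 1: m = 2.925000, f(m) = -4.074797 < 0 → root in [2.925000, 4.520000]
step 2: m = 3.722500, f(m) = 22.482706 > 0 → root in [2.925000, 3.722500]
step 3: m = 3.323750, f(m) = 7.618510 > 0 → root in [2.925000, 3.323750]
step 4: m = 3.124375, f(m) = 1.399271 > 0 → root in [2.925000, 3.124375]
Midpoint of [2.925000, 3.124375] = 3.024687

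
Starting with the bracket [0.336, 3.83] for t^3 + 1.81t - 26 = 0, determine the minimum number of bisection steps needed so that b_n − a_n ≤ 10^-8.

Initial width b − a = 3.83 − 0.336 = 3.494000.
After n steps the width is (b−a)/2^n; need (b−a)/2^n ≤ 10^-8.
So n ≥ log₂(3.494000/10^-8) = log₂(349400000.0000) ≈ 28.3803.
Hence n = 29.

29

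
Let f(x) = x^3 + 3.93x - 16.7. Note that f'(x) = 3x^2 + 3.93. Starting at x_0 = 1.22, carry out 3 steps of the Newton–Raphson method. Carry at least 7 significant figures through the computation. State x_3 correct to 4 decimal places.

x_0 = 1.220000: f = -10.089552, f' = 8.395200 → x_1 = 1.220000 - (-10.089552)/(8.395200) = 2.421824
x_1 = 2.421824: f = 7.022325, f' = 21.525693 → x_2 = 2.421824 - (7.022325)/(21.525693) = 2.095594
x_2 = 2.095594: f = 0.738515, f' = 17.104543 → x_3 = 2.095594 - (0.738515)/(17.104543) = 2.052417

2.0524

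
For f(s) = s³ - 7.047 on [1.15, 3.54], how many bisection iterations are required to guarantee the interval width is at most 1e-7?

Initial width b − a = 3.54 − 1.15 = 2.390000.
After n steps the width is (b−a)/2^n; need (b−a)/2^n ≤ 1e-7.
So n ≥ log₂(2.390000/1e-7) = log₂(23900000.0000) ≈ 24.5105.
Hence n = 25.

25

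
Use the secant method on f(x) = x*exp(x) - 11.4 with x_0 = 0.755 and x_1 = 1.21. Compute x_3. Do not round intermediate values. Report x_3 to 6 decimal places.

Secant update: x_(k+1) = x_k − f(x_k)·(x_k − x_(k-1))/(f(x_k) − f(x_(k-1))).
f(x_0) = -9.793653, f(x_1) = -7.342284
x_2 = 1.210000 - (-7.342284)·(1.210000 - 0.755000)/(-7.342284 - (-9.793653)) = 2.572805; f(x_2) = 22.310245
x_3 = 2.572805 - (22.310245)·(2.572805 - 1.210000)/(22.310245 - (-7.342284)) = 1.547445; f(x_3) = -4.127862

1.547445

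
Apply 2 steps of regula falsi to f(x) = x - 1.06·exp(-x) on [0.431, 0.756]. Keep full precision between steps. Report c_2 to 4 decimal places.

False-position update: c = (a·f(b) − b·f(a))/(f(b) − f(a)); replace the endpoint whose sign matches f(c).
f(0.431000) = -0.257850, f(0.756000) = 0.258287
step 1: c = 0.593363, f(c) = 0.007748 > 0 → new bracket [0.431000, 0.593363]
step 2: c = 0.588626, f(c) = 0.000231 > 0 → new bracket [0.431000, 0.588626]

0.5886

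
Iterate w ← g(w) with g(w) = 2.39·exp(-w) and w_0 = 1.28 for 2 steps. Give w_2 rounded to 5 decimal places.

w_1 = g(1.280000) = 0.664509
w_2 = g(0.664509) = 1.229717

1.22972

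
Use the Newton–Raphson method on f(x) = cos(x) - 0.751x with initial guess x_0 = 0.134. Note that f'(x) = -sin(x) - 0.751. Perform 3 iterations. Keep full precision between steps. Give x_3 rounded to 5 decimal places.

0.86438

x_0 = 0.134000: f = 0.890401, f' = -0.884599 → x_1 = 0.134000 - (0.890401)/(-0.884599) = 1.140559
x_1 = 1.140559: f = -0.439473, f' = -1.659867 → x_2 = 1.140559 - (-0.439473)/(-1.659867) = 0.875795
x_2 = 0.875795: f = -0.017335, f' = -1.519053 → x_3 = 0.875795 - (-0.017335)/(-1.519053) = 0.864383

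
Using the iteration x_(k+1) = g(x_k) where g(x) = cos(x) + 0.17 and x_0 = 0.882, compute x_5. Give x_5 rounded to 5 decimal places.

0.82854

x_1 = g(0.882000) = 0.805608
x_2 = g(0.805608) = 0.862673
x_3 = g(0.862673) = 0.820410
x_4 = g(0.820410) = 0.851922
x_5 = g(0.851922) = 0.828538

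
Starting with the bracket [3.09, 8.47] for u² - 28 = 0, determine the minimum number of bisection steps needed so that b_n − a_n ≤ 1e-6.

23

Initial width b − a = 8.47 − 3.09 = 5.380000.
After n steps the width is (b−a)/2^n; need (b−a)/2^n ≤ 1e-6.
So n ≥ log₂(5.380000/1e-6) = log₂(5380000.0000) ≈ 22.3592.
Hence n = 23.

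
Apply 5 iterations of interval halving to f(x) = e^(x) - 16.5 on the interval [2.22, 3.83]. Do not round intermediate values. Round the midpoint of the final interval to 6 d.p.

2.798594

f(2.220000) = -7.292669, f(3.830000) = 29.562538 (opposite signs)
step 1: m = 3.025000, f(m) = 4.094005 > 0 → root in [2.220000, 3.025000]
step 2: m = 2.622500, f(m) = -2.729894 < 0 → root in [2.622500, 3.025000]
step 3: m = 2.823750, f(m) = 0.339882 > 0 → root in [2.622500, 2.823750]
step 4: m = 2.723125, f(m) = -1.272165 < 0 → root in [2.723125, 2.823750]
step 5: m = 2.773438, f(m) = -0.486414 < 0 → root in [2.773438, 2.823750]
Midpoint of [2.773438, 2.823750] = 2.798594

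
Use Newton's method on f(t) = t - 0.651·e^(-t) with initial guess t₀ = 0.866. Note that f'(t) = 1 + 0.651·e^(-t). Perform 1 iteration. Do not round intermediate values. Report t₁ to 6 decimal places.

Newton update: t ← t − f(t)/f'(t).
t_0 = 0.866000: f = 0.592169, f' = 1.273831 → t_1 = 0.866000 - (0.592169)/(1.273831) = 0.401127

0.401127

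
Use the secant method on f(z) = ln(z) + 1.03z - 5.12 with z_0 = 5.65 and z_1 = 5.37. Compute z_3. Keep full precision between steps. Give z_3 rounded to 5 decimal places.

3.70269

f(z_0) = 2.431156, f(z_1) = 2.091928
z_2 = 5.370000 - (2.091928)·(5.370000 - 5.650000)/(2.091928 - (2.431156)) = 3.643313; f(z_2) = -0.074494
z_3 = 3.643313 - (-0.074494)·(3.643313 - 5.370000)/(-0.074494 - (2.091928)) = 3.702687; f(z_3) = 0.002826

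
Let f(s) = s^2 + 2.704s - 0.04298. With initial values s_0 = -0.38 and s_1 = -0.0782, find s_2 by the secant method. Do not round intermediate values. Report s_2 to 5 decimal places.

0.03237

f(s_0) = -0.926100, f(s_1) = -0.248318
s_2 = -0.078200 - (-0.248318)·(-0.078200 - -0.380000)/(-0.248318 - (-0.926100)) = 0.032370; f(s_2) = 0.045596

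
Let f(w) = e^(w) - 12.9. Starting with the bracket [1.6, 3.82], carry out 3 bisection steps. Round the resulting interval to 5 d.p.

[2.43250, 2.71000]

f(1.600000) = -7.946968, f(3.820000) = 32.704208 (opposite signs)
step 1: m = 2.710000, f(m) = 2.129276 > 0 → root in [1.600000, 2.710000]
step 2: m = 2.155000, f(m) = -4.272110 < 0 → root in [2.155000, 2.710000]
step 3: m = 2.432500, f(m) = -1.512685 < 0 → root in [2.432500, 2.710000]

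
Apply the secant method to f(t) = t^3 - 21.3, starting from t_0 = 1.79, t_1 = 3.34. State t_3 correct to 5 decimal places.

f(t_0) = -15.564661, f(t_1) = 15.959704
t_2 = 3.340000 - (15.959704)·(3.340000 - 1.790000)/(15.959704 - (-15.564661)) = 2.555288; f(t_2) = -4.615251
t_3 = 2.555288 - (-4.615251)·(2.555288 - 3.340000)/(-4.615251 - (15.959704)) = 2.731310; f(t_3) = -0.924277

2.73131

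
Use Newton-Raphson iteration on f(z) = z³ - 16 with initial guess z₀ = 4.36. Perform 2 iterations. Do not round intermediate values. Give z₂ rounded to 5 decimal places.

2.64983

f'(z) = 3z²
z_0 = 4.360000: f = 66.881856, f' = 57.028800 → z_1 = 4.360000 - (66.881856)/(57.028800) = 3.187227
z_1 = 3.187227: f = 16.377167, f' = 30.475241 → z_2 = 3.187227 - (16.377167)/(30.475241) = 2.649834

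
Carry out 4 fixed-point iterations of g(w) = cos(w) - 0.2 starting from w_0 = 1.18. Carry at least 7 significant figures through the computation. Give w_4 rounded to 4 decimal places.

w_1 = g(1.180000) = 0.180925
w_2 = g(0.180925) = 0.783678
w_3 = g(0.783678) = 0.508322
w_4 = g(0.508322) = 0.673562

0.6736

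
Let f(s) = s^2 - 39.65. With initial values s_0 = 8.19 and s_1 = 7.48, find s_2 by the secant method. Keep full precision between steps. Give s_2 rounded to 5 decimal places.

Secant update: s_(k+1) = s_k − f(s_k)·(s_k − s_(k-1))/(f(s_k) − f(s_(k-1))).
f(s_0) = 27.426100, f(s_1) = 16.300400
s_2 = 7.480000 - (16.300400)·(7.480000 - 8.190000)/(16.300400 - (27.426100)) = 6.439770; f(s_2) = 1.820641

6.43977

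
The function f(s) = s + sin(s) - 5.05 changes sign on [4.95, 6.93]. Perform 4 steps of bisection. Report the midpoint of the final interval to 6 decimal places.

f(4.950000) = -1.071903, f(6.930000) = 2.482648 (opposite signs)
step 1: m = 5.940000, f(m) = 0.553512 > 0 → root in [4.950000, 5.940000]
step 2: m = 5.445000, f(m) = -0.348431 < 0 → root in [5.445000, 5.940000]
step 3: m = 5.692500, f(m) = 0.085570 > 0 → root in [5.445000, 5.692500]
step 4: m = 5.568750, f(m) = -0.136441 < 0 → root in [5.568750, 5.692500]
Midpoint of [5.568750, 5.692500] = 5.630625

5.630625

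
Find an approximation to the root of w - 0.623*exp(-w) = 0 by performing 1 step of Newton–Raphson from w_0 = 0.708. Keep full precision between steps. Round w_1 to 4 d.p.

0.4011

f'(w) = 1 + 0.623*exp(-w)
w_0 = 0.708000: f = 0.401092, f' = 1.306908 → w_1 = 0.708000 - (0.401092)/(1.306908) = 0.401098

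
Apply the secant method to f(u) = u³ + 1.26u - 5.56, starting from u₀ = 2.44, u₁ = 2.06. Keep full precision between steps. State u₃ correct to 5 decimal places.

1.57644

f(u_0) = 12.041184, f(u_1) = 5.777416
u_2 = 2.060000 - (5.777416)·(2.060000 - 2.440000)/(5.777416 - (12.041184)) = 1.709505; f(u_2) = 1.589848
u_3 = 1.709505 - (1.589848)·(1.709505 - 2.060000)/(1.589848 - (5.777416)) = 1.576437; f(u_3) = 0.343996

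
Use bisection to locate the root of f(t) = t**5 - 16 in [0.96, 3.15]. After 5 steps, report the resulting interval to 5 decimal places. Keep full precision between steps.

[1.71281, 1.78125]

f(0.960000) = -15.184627, f(3.150000) = 294.136420 (opposite signs)
step 1: m = 2.055000, f(m) = 20.648747 > 0 → root in [0.960000, 2.055000]
step 2: m = 1.507500, f(m) = -8.214498 < 0 → root in [1.507500, 2.055000]
step 3: m = 1.781250, f(m) = 1.931821 > 0 → root in [1.507500, 1.781250]
step 4: m = 1.644375, f(m) = -3.977236 < 0 → root in [1.644375, 1.781250]
step 5: m = 1.712812, f(m) = -1.258247 < 0 → root in [1.712812, 1.781250]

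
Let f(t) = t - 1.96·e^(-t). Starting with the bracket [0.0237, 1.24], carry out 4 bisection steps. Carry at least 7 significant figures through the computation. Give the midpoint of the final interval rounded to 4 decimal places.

0.8219

f(0.023700) = -1.890394, f(1.240000) = 0.672807 (opposite signs)
step 1: m = 0.631850, f(m) = -0.410101 < 0 → root in [0.631850, 1.240000]
step 2: m = 0.935925, f(m) = 0.167168 > 0 → root in [0.631850, 0.935925]
step 3: m = 0.783888, f(m) = -0.111102 < 0 → root in [0.783888, 0.935925]
step 4: m = 0.859906, f(m) = 0.030431 > 0 → root in [0.783888, 0.859906]
Midpoint of [0.783888, 0.859906] = 0.821897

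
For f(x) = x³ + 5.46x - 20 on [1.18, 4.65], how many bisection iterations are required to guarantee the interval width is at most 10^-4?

Initial width b − a = 4.65 − 1.18 = 3.470000.
After n steps the width is (b−a)/2^n; need (b−a)/2^n ≤ 10^-4.
So n ≥ log₂(3.470000/10^-4) = log₂(34700.0000) ≈ 15.0826.
Hence n = 16.

16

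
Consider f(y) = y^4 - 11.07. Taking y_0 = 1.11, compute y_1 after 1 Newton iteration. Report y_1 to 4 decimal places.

2.8561

f'(y) = 4y^3
y_0 = 1.110000: f = -9.551930, f' = 5.470524 → y_1 = 1.110000 - (-9.551930)/(5.470524) = 2.856072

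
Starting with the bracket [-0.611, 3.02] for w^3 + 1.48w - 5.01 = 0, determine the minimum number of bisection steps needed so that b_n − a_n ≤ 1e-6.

22

Initial width b − a = 3.02 − -0.611 = 3.631000.
After n steps the width is (b−a)/2^n; need (b−a)/2^n ≤ 1e-6.
So n ≥ log₂(3.631000/1e-6) = log₂(3631000.0000) ≈ 21.7919.
Hence n = 22.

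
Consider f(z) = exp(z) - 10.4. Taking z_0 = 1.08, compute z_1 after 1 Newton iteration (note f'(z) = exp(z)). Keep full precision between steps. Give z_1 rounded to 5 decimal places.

3.61179

z_0 = 1.080000: f = -7.455320, f' = 2.944680 → z_1 = 1.080000 - (-7.455320)/(2.944680) = 3.611793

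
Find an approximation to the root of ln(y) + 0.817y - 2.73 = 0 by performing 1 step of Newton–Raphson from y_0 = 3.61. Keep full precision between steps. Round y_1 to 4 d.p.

f'(y) = 1/y + 0.817
y_0 = 3.610000: f = 1.503078, f' = 1.094008 → y_1 = 3.610000 - (1.503078)/(1.094008) = 2.236082

2.2361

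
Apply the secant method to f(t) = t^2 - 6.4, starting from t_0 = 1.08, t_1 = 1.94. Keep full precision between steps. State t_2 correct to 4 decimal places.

f(t_0) = -5.233600, f(t_1) = -2.636400
t_2 = 1.940000 - (-2.636400)·(1.940000 - 1.080000)/(-2.636400 - (-5.233600)) = 2.812980; f(t_2) = 1.512857

2.8130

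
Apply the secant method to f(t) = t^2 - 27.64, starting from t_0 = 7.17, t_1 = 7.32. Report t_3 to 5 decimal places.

5.30108

f(t_0) = 23.768900, f(t_1) = 25.942400
t_2 = 7.320000 - (25.942400)·(7.320000 - 7.170000)/(25.942400 - (23.768900)) = 5.529634; f(t_2) = 2.936855
t_3 = 5.529634 - (2.936855)·(5.529634 - 7.320000)/(2.936855 - (25.942400)) = 5.301079; f(t_3) = 0.461436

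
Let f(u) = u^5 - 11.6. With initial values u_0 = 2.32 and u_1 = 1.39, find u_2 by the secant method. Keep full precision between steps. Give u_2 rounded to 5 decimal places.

f(u_0) = 55.610933, f(u_1) = -6.411116
u_2 = 1.390000 - (-6.411116)·(1.390000 - 2.320000)/(-6.411116 - (55.610933)) = 1.486133; f(u_2) = -4.350839

1.48613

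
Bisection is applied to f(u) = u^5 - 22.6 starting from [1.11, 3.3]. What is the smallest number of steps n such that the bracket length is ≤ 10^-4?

Initial width b − a = 3.3 − 1.11 = 2.190000.
After n steps the width is (b−a)/2^n; need (b−a)/2^n ≤ 10^-4.
So n ≥ log₂(2.190000/10^-4) = log₂(21900.0000) ≈ 14.4186.
Hence n = 15.

15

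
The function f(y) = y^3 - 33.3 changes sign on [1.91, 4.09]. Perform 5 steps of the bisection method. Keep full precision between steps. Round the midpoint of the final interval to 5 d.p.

f(1.910000) = -26.332129, f(4.090000) = 35.117929 (opposite signs)
step 1: m = 3.000000, f(m) = -6.300000 < 0 → root in [3.000000, 4.090000]
step 2: m = 3.545000, f(m) = 11.250104 > 0 → root in [3.000000, 3.545000]
step 3: m = 3.272500, f(m) = 1.746041 > 0 → root in [3.000000, 3.272500]
step 4: m = 3.136250, f(m) = -2.451644 < 0 → root in [3.136250, 3.272500]
step 5: m = 3.204375, f(m) = -0.397416 < 0 → root in [3.204375, 3.272500]
Midpoint of [3.204375, 3.272500] = 3.238437

3.23844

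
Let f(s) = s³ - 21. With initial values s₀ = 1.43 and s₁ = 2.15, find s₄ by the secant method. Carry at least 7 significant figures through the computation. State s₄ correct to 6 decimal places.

2.738718

Secant update: s_(k+1) = s_k − f(s_k)·(s_k − s_(k-1))/(f(s_k) − f(s_(k-1))).
f(s_0) = -18.075793, f(s_1) = -11.061625
s_2 = 2.150000 - (-11.061625)·(2.150000 - 1.430000)/(-11.061625 - (-18.075793)) = 3.285469; f(s_2) = 14.464358
s_3 = 3.285469 - (14.464358)·(3.285469 - 2.150000)/(14.464358 - (-11.061625)) = 2.642053; f(s_3) = -2.557301
s_4 = 2.642053 - (-2.557301)·(2.642053 - 3.285469)/(-2.557301 - (14.464358)) = 2.738718; f(s_4) = -0.458028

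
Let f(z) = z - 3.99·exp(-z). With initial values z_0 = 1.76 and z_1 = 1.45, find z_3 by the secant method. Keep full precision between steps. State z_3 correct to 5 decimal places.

1.20319

f(z_0) = 1.073541, f(z_1) = 0.514065
z_2 = 1.450000 - (0.514065)·(1.450000 - 1.760000)/(0.514065 - (1.073541)) = 1.165162; f(z_2) = -0.079207
z_3 = 1.165162 - (-0.079207)·(1.165162 - 1.450000)/(-0.079207 - (0.514065)) = 1.203191; f(z_3) = 0.005254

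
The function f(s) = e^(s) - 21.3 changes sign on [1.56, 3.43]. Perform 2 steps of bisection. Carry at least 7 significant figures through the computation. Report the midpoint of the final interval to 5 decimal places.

f(1.560000) = -16.541179, f(3.430000) = 9.576643 (opposite signs)
step 1: m = 2.495000, f(m) = -9.178266 < 0 → root in [2.495000, 3.430000]
step 2: m = 2.962500, f(m) = -1.953723 < 0 → root in [2.962500, 3.430000]
Midpoint of [2.962500, 3.430000] = 3.196250

3.19625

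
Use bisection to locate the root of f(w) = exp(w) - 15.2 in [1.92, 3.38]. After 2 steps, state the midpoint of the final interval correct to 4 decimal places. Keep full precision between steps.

f(1.920000) = -8.379042, f(3.380000) = 14.170771 (opposite signs)
step 1: m = 2.650000, f(m) = -1.045961 < 0 → root in [2.650000, 3.380000]
step 2: m = 3.015000, f(m) = 5.189091 > 0 → root in [2.650000, 3.015000]
Midpoint of [2.650000, 3.015000] = 2.832500

2.8325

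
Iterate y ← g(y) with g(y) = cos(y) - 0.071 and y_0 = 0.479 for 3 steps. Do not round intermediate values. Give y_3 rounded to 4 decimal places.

y_1 = g(0.479000) = 0.816456
y_2 = g(0.816456) = 0.613808
y_3 = g(0.613808) = 0.746461

0.7465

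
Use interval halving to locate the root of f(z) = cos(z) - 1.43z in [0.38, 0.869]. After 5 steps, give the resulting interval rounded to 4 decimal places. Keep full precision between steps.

[0.5787, 0.5939]

f(0.380000) = 0.385265, f(0.869000) = -0.597079 (opposite signs)
step 1: m = 0.624500, f(m) = -0.081779 < 0 → root in [0.380000, 0.624500]
step 2: m = 0.502250, f(m) = 0.158284 > 0 → root in [0.502250, 0.624500]
step 3: m = 0.563375, f(m) = 0.039831 > 0 → root in [0.563375, 0.624500]
step 4: m = 0.593938, f(m) = -0.020587 < 0 → root in [0.563375, 0.593938]
step 5: m = 0.578656, f(m) = 0.009720 > 0 → root in [0.578656, 0.593938]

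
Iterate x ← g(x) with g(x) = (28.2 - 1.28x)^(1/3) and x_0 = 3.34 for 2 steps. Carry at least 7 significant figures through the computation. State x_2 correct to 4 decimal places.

2.9049

x_1 = g(3.340000) = 2.881483
x_2 = g(2.881483) = 2.904855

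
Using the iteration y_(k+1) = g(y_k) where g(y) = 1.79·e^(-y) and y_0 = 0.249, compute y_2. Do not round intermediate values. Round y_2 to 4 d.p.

0.4434

y_1 = g(0.249000) = 1.395448
y_2 = g(1.395448) = 0.443422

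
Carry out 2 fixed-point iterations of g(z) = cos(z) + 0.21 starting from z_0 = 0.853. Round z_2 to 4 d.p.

0.8566

z_1 = g(0.853000) = 0.867726
z_2 = g(0.867726) = 0.856563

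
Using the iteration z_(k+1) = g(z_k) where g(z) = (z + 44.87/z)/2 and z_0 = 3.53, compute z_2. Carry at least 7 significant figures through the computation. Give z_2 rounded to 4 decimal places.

6.8230

z_1 = g(3.530000) = 8.120524
z_2 = g(8.120524) = 6.823015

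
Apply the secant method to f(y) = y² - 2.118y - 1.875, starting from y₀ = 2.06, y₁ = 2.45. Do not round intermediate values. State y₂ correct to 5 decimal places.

2.89381

f(y_0) = -1.994480, f(y_1) = -1.061600
y_2 = 2.450000 - (-1.061600)·(2.450000 - 2.060000)/(-1.061600 - (-1.994480)) = 2.893813; f(y_2) = 0.370057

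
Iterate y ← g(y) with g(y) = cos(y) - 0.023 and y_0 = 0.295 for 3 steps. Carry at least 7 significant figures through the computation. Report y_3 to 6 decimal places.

y_1 = g(0.295000) = 0.933802
y_2 = g(0.933802) = 0.571782
y_3 = g(0.571782) = 0.817938

0.817938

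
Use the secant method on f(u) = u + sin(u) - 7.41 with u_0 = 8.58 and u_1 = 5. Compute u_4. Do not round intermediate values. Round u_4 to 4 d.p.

6.8608

f(u_0) = 1.917824, f(u_1) = -3.368924
u_2 = 5.000000 - (-3.368924)·(5.000000 - 8.580000)/(-3.368924 - (1.917824)) = 7.281317; f(u_2) = 0.711777
u_3 = 7.281317 - (0.711777)·(7.281317 - 5.000000)/(0.711777 - (-3.368924)) = 6.883398; f(u_3) = 0.038216
u_4 = 6.883398 - (0.038216)·(6.883398 - 7.281317)/(0.038216 - (0.711777)) = 6.860821; f(u_4) = -0.003134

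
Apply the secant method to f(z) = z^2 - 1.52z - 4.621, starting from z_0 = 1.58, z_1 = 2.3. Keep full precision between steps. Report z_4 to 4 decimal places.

f(z_0) = -4.526200, f(z_1) = -2.827000
z_2 = 2.300000 - (-2.827000)·(2.300000 - 1.580000)/(-2.827000 - (-4.526200)) = 3.497881; f(z_2) = 2.297394
z_3 = 3.497881 - (2.297394)·(3.497881 - 2.300000)/(2.297394 - (-2.827000)) = 2.960841; f(z_3) = -0.354898
z_4 = 2.960841 - (-0.354898)·(2.960841 - 3.497881)/(-0.354898 - (2.297394)) = 3.032701; f(z_4) = -0.033428

3.0327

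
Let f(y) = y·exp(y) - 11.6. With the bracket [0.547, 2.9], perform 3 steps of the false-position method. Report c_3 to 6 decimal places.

1.563479

False-position update: c = (a·f(b) − b·f(a))/(f(b) − f(a)); replace the endpoint whose sign matches f(c).
f(0.547000) = -10.654751, f(2.900000) = 41.105022
step 1: c = 1.031365, f(c) = -8.707132 < 0 → new bracket [1.031365, 2.900000]
step 2: c = 1.358001, f(c) = -6.319529 < 0 → new bracket [1.358001, 2.900000]
step 3: c = 1.563479, f(c) = -4.133748 < 0 → new bracket [1.563479, 2.900000]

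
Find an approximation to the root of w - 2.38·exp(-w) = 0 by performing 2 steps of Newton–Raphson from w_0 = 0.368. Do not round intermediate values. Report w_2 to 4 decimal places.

0.9330

f'(w) = 1 + 2.38·exp(-w)
w_0 = 0.368000: f = -1.279239, f' = 2.647239 → w_1 = 0.368000 - (-1.279239)/(2.647239) = 0.851235
w_1 = 0.851235: f = -0.164757, f' = 2.015992 → w_2 = 0.851235 - (-0.164757)/(2.015992) = 0.932960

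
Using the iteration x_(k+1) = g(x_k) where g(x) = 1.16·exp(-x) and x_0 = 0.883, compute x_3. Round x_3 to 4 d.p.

x_1 = g(0.883000) = 0.479707
x_2 = g(0.479707) = 0.717999
x_3 = g(0.717999) = 0.565763

0.5658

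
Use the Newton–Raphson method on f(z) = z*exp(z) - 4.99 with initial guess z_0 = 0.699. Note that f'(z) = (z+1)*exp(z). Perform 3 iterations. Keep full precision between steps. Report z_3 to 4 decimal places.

z_0 = 0.699000: f = -3.583794, f' = 3.417946 → z_1 = 0.699000 - (-3.583794)/(3.417946) = 1.747523
z_1 = 1.747523: f = 5.041415, f' = 15.771779 → z_2 = 1.747523 - (5.041415)/(15.771779) = 1.427875
z_2 = 1.427875: f = 0.963992, f' = 10.123819 → z_3 = 1.427875 - (0.963992)/(10.123819) = 1.332655

1.3327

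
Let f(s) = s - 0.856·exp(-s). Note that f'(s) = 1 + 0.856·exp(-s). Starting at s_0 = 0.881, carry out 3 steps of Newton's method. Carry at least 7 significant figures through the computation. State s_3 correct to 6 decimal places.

s_0 = 0.881000: f = 0.526301, f' = 1.354699 → s_1 = 0.881000 - (0.526301)/(1.354699) = 0.492500
s_1 = 0.492500: f = -0.030599, f' = 1.523099 → s_2 = 0.492500 - (-0.030599)/(1.523099) = 0.512590
s_2 = 0.512590: f = -0.000105, f' = 1.512695 → s_3 = 0.512590 - (-0.000105)/(1.512695) = 0.512659

0.512659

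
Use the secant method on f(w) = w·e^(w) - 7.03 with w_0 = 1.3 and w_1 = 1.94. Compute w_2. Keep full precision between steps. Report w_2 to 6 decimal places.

f(w_0) = -2.259914, f(w_1) = 6.469977
w_2 = 1.940000 - (6.469977)·(1.940000 - 1.300000)/(6.469977 - (-2.259914)) = 1.465677; f(w_2) = -0.682920

1.465677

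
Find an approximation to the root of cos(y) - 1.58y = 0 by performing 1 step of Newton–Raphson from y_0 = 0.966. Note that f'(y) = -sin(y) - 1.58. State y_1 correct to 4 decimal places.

0.5674

y_0 = 0.966000: f = -0.957685, f' = -2.402618 → y_1 = 0.966000 - (-0.957685)/(-2.402618) = 0.567399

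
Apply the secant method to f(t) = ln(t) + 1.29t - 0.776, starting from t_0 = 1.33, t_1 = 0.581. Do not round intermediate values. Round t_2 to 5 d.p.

f(t_0) = 1.224879, f(t_1) = -0.569515
t_2 = 0.581000 - (-0.569515)·(0.581000 - 1.330000)/(-0.569515 - (1.224879)) = 0.818722; f(t_2) = 0.080140

0.81872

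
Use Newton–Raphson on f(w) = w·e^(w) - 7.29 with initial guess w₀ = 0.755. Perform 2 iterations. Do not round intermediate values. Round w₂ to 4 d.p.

Newton update: w ← w − f(w)/f'(w).
f'(w) = (w + 1)·e^(w)
w_0 = 0.755000: f = -5.683653, f' = 3.733958 → w_1 = 0.755000 - (-5.683653)/(3.733958) = 2.277152
w_1 = 2.277152: f = 14.909684, f' = 31.948563 → w_2 = 2.277152 - (14.909684)/(31.948563) = 1.810475

1.8105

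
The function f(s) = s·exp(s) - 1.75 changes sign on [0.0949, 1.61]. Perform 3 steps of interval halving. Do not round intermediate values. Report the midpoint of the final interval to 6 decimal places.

f(0.094900) = -1.645653, f(1.610000) = 6.304526 (opposite signs)
step 1: m = 0.852450, f(m) = 0.249324 > 0 → root in [0.094900, 0.852450]
step 2: m = 0.473675, f(m) = -0.989332 < 0 → root in [0.473675, 0.852450]
step 3: m = 0.663062, f(m) = -0.463177 < 0 → root in [0.663062, 0.852450]
Midpoint of [0.663062, 0.852450] = 0.757756

0.757756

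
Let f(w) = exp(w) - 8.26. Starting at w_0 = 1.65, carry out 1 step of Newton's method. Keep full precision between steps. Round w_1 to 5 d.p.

2.23633

f'(w) = exp(w)
w_0 = 1.650000: f = -3.053020, f' = 5.206980 → w_1 = 1.650000 - (-3.053020)/(5.206980) = 2.236332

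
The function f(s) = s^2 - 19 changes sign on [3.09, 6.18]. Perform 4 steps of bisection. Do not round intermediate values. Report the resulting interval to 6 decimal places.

f(3.090000) = -9.451900, f(6.180000) = 19.192400 (opposite signs)
step 1: m = 4.635000, f(m) = 2.483225 > 0 → root in [3.090000, 4.635000]
step 2: m = 3.862500, f(m) = -4.081094 < 0 → root in [3.862500, 4.635000]
step 3: m = 4.248750, f(m) = -0.948123 < 0 → root in [4.248750, 4.635000]
step 4: m = 4.441875, f(m) = 0.730254 > 0 → root in [4.248750, 4.441875]

[4.248750, 4.441875]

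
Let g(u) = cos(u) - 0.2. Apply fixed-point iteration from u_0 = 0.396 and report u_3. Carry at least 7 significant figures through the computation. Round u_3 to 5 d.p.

u_1 = g(0.396000) = 0.722611
u_2 = g(0.722611) = 0.550081
u_3 = g(0.550081) = 0.652482

0.65248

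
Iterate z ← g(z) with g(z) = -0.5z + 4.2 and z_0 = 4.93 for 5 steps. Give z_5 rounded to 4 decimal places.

z_1 = g(4.930000) = 1.735000
z_2 = g(1.735000) = 3.332500
z_3 = g(3.332500) = 2.533750
z_4 = g(2.533750) = 2.933125
z_5 = g(2.933125) = 2.733437

2.7334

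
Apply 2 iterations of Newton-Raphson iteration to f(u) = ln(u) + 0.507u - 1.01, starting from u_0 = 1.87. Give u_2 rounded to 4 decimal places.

1.3701

f'(u) = 1/u + 0.507
u_0 = 1.870000: f = 0.564028, f' = 1.041759 → u_1 = 1.870000 - (0.564028)/(1.041759) = 1.328581
u_1 = 1.328581: f = -0.052298, f' = 1.259683 → u_2 = 1.328581 - (-0.052298)/(1.259683) = 1.370098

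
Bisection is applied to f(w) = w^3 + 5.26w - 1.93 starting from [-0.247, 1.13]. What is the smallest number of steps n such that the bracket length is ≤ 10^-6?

Initial width b − a = 1.13 − -0.247 = 1.377000.
After n steps the width is (b−a)/2^n; need (b−a)/2^n ≤ 10^-6.
So n ≥ log₂(1.377000/10^-6) = log₂(1377000.0000) ≈ 20.3931.
Hence n = 21.

21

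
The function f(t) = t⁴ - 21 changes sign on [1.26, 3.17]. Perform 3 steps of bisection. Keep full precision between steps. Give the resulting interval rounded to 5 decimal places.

f(1.260000) = -18.479526, f(3.170000) = 79.980391 (opposite signs)
step 1: m = 2.215000, f(m) = 3.071044 > 0 → root in [1.260000, 2.215000]
step 2: m = 1.737500, f(m) = -11.886205 < 0 → root in [1.737500, 2.215000]
step 3: m = 1.976250, f(m) = -5.746569 < 0 → root in [1.976250, 2.215000]

[1.97625, 2.21500]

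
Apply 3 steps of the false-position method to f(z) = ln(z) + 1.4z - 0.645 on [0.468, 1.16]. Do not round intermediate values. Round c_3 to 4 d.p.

0.7080

f(0.468000) = -0.749087, f(1.160000) = 1.127420
step 1: c = 0.744241, f(c) = 0.101547 > 0 → new bracket [0.468000, 0.744241]
step 2: c = 0.711264, f(c) = 0.010058 > 0 → new bracket [0.468000, 0.711264]
step 3: c = 0.708041, f(c) = 0.001004 > 0 → new bracket [0.468000, 0.708041]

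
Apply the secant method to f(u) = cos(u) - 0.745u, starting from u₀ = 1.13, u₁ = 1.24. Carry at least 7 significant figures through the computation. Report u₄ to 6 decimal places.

0.867800

f(u_0) = -0.415190, f(u_1) = -0.599004
u_2 = 1.240000 - (-0.599004)·(1.240000 - 1.130000)/(-0.599004 - (-0.415190)) = 0.881537; f(u_2) = -0.020779
u_3 = 0.881537 - (-0.020779)·(0.881537 - 1.240000)/(-0.020779 - (-0.599004)) = 0.868655; f(u_3) = -0.001294
u_4 = 0.868655 - (-0.001294)·(0.868655 - 0.881537)/(-0.001294 - (-0.020779)) = 0.867800; f(u_4) = -0.000004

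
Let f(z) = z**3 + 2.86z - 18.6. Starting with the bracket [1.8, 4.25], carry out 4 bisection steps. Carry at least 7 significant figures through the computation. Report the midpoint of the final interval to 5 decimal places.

2.33594

f(1.800000) = -7.620000, f(4.250000) = 70.320625 (opposite signs)
step 1: m = 3.025000, f(m) = 17.732141 > 0 → root in [1.800000, 3.025000]
step 2: m = 2.412500, f(m) = 2.340877 > 0 → root in [1.800000, 2.412500]
step 3: m = 2.106250, f(m) = -3.232191 < 0 → root in [2.106250, 2.412500]
step 4: m = 2.259375, f(m) = -0.604586 < 0 → root in [2.259375, 2.412500]
Midpoint of [2.259375, 2.412500] = 2.335938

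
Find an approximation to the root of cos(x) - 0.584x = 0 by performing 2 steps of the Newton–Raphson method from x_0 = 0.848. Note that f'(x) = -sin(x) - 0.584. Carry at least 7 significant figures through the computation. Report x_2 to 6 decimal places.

x_0 = 0.848000: f = 0.166252, f' = -1.333959 → x_1 = 0.848000 - (0.166252)/(-1.333959) = 0.972631
x_1 = 0.972631: f = -0.004889, f' = -1.410370 → x_2 = 0.972631 - (-0.004889)/(-1.410370) = 0.969164

0.969164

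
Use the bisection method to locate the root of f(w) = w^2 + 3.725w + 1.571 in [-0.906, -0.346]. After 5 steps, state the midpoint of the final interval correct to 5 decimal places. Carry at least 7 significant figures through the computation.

f(-0.906000) = -0.983014, f(-0.346000) = 0.401866 (opposite signs)
step 1: m = -0.626000, f(m) = -0.368974 < 0 → root in [-0.626000, -0.346000]
step 2: m = -0.486000, f(m) = -0.003154 < 0 → root in [-0.486000, -0.346000]
step 3: m = -0.416000, f(m) = 0.194456 > 0 → root in [-0.486000, -0.416000]
step 4: m = -0.451000, f(m) = 0.094426 > 0 → root in [-0.486000, -0.451000]
step 5: m = -0.468500, f(m) = 0.045330 > 0 → root in [-0.486000, -0.468500]
Midpoint of [-0.486000, -0.468500] = -0.477250

-0.47725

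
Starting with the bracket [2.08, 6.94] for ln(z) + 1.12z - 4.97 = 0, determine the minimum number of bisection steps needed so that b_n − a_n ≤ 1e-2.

Initial width b − a = 6.94 − 2.08 = 4.860000.
After n steps the width is (b−a)/2^n; need (b−a)/2^n ≤ 1e-2.
So n ≥ log₂(4.860000/1e-2) = log₂(486.0000) ≈ 8.9248.
Hence n = 9.

9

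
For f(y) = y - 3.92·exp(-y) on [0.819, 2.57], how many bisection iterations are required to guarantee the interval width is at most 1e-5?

Initial width b − a = 2.57 − 0.819 = 1.751000.
After n steps the width is (b−a)/2^n; need (b−a)/2^n ≤ 1e-5.
So n ≥ log₂(1.751000/1e-5) = log₂(175100.0000) ≈ 17.4178.
Hence n = 18.

18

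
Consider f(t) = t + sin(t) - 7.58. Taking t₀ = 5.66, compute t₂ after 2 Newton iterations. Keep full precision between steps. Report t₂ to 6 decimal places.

6.955052

Newton update: t ← t − f(t)/f'(t).
f'(t) = 1 + cos(t)
t_0 = 5.660000: f = -2.503625, f' = 1.812024 → t_1 = 5.660000 - (-2.503625)/(1.812024) = 7.041673
t_1 = 7.041673: f = 0.149498, f' = 1.725877 → t_2 = 7.041673 - (0.149498)/(1.725877) = 6.955052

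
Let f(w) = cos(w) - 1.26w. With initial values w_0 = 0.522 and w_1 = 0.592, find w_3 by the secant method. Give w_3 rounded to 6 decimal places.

f(w_0) = 0.209104, f(w_1) = 0.083906
w_2 = 0.592000 - (0.083906)·(0.592000 - 0.522000)/(0.083906 - (0.209104)) = 0.638913; f(w_2) = -0.002287
w_3 = 0.638913 - (-0.002287)·(0.638913 - 0.592000)/(-0.002287 - (0.083906)) = 0.637669; f(w_3) = 0.000023

0.637669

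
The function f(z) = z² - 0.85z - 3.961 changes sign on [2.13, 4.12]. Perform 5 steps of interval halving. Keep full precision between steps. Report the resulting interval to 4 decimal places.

f(2.130000) = -1.234600, f(4.120000) = 9.511400 (opposite signs)
step 1: m = 3.125000, f(m) = 3.148375 > 0 → root in [2.130000, 3.125000]
step 2: m = 2.627500, f(m) = 0.709381 > 0 → root in [2.130000, 2.627500]
step 3: m = 2.378750, f(m) = -0.324486 < 0 → root in [2.378750, 2.627500]
step 4: m = 2.503125, f(m) = 0.176979 > 0 → root in [2.378750, 2.503125]
step 5: m = 2.440937, f(m) = -0.077621 < 0 → root in [2.440937, 2.503125]

[2.4409, 2.5031]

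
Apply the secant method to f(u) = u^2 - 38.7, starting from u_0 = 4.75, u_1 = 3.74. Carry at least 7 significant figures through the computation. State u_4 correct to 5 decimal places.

f(u_0) = -16.137500, f(u_1) = -24.712400
u_2 = 3.740000 - (-24.712400)·(3.740000 - 4.750000)/(-24.712400 - (-16.137500)) = 6.650766; f(u_2) = 5.532683
u_3 = 6.650766 - (5.532683)·(6.650766 - 3.740000)/(5.532683 - (-24.712400)) = 6.118304; f(u_3) = -1.266355
u_4 = 6.118304 - (-1.266355)·(6.118304 - 6.650766)/(-1.266355 - (5.532683)) = 6.217478; f(u_4) = -0.042971

6.21748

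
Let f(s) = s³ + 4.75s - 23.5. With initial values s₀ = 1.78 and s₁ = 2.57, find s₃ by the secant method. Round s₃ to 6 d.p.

f(s_0) = -9.405248, f(s_1) = 5.682093
s_2 = 2.570000 - (5.682093)·(2.570000 - 1.780000)/(5.682093 - (-9.405248)) = 2.272476; f(s_2) = -0.970348
s_3 = 2.272476 - (-0.970348)·(2.272476 - 2.570000)/(-0.970348 - (5.682093)) = 2.315873; f(s_3) = -0.078946

2.315873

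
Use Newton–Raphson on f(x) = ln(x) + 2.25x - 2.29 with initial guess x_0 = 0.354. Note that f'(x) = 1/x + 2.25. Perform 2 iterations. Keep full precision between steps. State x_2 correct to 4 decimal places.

x_0 = 0.354000: f = -2.531958, f' = 5.074859 → x_1 = 0.354000 - (-2.531958)/(5.074859) = 0.852922
x_1 = 0.852922: f = -0.530013, f' = 3.422440 → x_2 = 0.852922 - (-0.530013)/(3.422440) = 1.007786

1.0078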